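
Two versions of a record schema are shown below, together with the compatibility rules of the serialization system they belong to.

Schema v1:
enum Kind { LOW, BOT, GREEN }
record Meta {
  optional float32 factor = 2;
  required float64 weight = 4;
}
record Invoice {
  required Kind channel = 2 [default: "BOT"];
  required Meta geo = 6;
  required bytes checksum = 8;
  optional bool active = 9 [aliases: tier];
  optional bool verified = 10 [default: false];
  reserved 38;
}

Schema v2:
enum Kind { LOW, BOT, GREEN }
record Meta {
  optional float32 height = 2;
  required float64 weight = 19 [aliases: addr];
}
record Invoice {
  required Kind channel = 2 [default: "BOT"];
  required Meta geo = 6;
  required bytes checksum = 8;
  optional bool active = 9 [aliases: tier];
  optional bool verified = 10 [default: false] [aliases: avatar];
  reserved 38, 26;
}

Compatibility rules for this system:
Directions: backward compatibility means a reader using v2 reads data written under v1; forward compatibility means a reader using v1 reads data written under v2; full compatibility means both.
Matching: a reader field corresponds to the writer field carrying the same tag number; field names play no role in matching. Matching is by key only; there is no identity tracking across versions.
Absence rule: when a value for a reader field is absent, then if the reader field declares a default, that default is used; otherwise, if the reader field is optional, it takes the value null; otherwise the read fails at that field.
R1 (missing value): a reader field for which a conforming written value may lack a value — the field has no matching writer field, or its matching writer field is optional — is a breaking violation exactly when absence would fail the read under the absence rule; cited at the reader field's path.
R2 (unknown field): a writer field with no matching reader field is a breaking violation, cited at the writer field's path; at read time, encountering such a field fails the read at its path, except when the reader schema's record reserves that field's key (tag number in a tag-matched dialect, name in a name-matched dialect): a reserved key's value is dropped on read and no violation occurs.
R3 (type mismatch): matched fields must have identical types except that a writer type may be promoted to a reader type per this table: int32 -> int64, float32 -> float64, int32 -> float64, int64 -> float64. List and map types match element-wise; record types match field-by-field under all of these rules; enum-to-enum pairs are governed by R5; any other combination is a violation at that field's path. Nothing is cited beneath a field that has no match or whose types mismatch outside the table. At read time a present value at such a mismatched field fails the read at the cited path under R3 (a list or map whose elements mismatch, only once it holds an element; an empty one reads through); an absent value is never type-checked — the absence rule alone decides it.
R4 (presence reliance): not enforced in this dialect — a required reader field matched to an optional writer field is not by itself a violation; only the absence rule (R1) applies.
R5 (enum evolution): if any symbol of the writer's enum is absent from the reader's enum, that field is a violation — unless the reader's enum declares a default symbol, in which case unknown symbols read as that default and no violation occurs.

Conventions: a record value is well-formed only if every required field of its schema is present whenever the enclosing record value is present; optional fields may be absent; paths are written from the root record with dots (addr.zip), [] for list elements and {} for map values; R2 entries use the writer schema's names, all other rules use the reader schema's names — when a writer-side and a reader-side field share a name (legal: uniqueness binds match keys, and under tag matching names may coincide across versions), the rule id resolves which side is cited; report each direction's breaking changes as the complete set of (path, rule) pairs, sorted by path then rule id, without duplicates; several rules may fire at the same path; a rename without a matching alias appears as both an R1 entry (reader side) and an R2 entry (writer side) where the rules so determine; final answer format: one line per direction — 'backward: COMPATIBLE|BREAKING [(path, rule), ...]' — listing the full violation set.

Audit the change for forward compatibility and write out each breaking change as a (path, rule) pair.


in Invoice below, arrows point writer -> reader
forward for Invoice (reader v1, writer v2):
  channel: Kind -> Kind, writer required; from channel
  geo: Meta -> Meta, writer required; from geo
  checksum: bytes -> bytes, writer required; from checksum
  active: bool -> bool, writer optional; from active
  verified: bool -> bool, writer optional; from verified
  geo.factor: float32 -> float32, writer optional; from geo.height
  no writer field matches reader geo.weight
  geo.weight (writer side), unknown to reader
  R1 fires at geo.weight
  R2 fires at geo.weight
  forward on Invoice therefore BREAKING (2)
checking off the Invoice differences that do not matter here:
  renamed field factor to height in record Meta -> no rule fires on it in Invoice's dialect; the asked verdict holds

forward: BREAKING [(geo.weight, R1), (geo.weight, R2)]


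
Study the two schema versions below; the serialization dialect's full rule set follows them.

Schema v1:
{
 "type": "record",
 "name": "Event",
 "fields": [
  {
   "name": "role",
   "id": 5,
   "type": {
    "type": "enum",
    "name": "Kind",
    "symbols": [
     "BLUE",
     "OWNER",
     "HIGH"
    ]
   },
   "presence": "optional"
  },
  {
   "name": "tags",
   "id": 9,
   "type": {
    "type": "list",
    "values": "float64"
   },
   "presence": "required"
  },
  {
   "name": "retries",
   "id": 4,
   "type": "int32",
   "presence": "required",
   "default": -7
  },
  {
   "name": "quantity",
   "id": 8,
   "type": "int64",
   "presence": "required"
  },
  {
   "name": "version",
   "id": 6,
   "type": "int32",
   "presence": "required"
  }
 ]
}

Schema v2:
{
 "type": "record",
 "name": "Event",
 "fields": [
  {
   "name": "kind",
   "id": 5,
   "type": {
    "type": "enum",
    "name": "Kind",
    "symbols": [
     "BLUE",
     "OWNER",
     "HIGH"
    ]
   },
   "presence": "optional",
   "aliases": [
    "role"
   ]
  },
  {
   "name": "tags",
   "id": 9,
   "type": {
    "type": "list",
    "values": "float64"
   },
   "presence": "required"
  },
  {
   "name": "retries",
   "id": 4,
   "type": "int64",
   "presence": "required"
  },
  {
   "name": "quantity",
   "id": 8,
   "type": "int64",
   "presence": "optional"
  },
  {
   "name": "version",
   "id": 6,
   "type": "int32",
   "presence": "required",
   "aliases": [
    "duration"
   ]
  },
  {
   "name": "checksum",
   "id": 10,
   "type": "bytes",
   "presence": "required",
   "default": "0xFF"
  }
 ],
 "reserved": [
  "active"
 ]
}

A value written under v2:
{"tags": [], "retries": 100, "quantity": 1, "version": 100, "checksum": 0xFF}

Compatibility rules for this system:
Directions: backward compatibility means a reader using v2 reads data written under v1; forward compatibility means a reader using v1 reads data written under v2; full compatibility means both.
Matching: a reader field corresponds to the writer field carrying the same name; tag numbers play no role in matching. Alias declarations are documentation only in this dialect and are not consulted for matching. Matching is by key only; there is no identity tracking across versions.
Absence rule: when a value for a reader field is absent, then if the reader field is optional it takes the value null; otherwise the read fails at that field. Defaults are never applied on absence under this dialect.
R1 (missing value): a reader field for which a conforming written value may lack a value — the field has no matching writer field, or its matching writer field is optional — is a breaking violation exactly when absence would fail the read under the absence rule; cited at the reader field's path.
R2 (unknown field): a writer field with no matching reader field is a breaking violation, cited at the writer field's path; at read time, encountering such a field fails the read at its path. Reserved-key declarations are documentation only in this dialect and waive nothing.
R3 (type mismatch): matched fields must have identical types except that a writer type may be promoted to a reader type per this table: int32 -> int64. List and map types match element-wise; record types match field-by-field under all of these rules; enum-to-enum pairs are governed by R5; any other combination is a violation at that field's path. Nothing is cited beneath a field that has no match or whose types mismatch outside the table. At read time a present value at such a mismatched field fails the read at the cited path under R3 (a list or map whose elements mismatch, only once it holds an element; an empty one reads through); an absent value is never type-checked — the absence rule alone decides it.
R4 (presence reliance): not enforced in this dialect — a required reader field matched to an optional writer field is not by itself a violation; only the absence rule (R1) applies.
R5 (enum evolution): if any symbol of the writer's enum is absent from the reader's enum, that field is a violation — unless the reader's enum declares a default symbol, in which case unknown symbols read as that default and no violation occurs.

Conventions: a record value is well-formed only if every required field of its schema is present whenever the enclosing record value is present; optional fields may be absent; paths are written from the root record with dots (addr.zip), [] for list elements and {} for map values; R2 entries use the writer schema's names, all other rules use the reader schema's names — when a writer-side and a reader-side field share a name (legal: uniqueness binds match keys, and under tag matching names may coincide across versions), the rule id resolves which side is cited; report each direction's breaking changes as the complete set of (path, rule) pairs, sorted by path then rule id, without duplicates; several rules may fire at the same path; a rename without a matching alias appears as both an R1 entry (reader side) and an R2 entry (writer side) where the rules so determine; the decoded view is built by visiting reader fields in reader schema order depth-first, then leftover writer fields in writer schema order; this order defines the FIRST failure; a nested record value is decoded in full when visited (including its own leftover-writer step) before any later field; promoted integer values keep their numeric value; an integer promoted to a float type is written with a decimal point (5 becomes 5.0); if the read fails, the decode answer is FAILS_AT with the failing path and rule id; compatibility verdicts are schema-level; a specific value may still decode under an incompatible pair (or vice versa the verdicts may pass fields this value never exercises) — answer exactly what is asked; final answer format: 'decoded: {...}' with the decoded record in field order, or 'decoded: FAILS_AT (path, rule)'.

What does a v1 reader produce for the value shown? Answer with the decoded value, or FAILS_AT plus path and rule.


decoded: FAILS_AT (retries, R3)

each type pair in Event: writer, then reader
decode (reader v1):
  role := null (absent, optional -> null)
  tags := []
  read fails at retries under R3
  => FAILS_AT (retries, R3)
ruling out the remaining Event differences:
  added field checksum to record Event: required bytes, tag 10, default 0xFF (in v2 it sits last) -> a verdict-level change on Event — the shown value reads the same
  renamed field role to kind in record Event (alias role declared on the renamed field) -> a verdict-level change on Event — the shown value reads the same
  field quantity in record Event: required changed to optional -> a verdict-level change on Event — the shown value reads the same


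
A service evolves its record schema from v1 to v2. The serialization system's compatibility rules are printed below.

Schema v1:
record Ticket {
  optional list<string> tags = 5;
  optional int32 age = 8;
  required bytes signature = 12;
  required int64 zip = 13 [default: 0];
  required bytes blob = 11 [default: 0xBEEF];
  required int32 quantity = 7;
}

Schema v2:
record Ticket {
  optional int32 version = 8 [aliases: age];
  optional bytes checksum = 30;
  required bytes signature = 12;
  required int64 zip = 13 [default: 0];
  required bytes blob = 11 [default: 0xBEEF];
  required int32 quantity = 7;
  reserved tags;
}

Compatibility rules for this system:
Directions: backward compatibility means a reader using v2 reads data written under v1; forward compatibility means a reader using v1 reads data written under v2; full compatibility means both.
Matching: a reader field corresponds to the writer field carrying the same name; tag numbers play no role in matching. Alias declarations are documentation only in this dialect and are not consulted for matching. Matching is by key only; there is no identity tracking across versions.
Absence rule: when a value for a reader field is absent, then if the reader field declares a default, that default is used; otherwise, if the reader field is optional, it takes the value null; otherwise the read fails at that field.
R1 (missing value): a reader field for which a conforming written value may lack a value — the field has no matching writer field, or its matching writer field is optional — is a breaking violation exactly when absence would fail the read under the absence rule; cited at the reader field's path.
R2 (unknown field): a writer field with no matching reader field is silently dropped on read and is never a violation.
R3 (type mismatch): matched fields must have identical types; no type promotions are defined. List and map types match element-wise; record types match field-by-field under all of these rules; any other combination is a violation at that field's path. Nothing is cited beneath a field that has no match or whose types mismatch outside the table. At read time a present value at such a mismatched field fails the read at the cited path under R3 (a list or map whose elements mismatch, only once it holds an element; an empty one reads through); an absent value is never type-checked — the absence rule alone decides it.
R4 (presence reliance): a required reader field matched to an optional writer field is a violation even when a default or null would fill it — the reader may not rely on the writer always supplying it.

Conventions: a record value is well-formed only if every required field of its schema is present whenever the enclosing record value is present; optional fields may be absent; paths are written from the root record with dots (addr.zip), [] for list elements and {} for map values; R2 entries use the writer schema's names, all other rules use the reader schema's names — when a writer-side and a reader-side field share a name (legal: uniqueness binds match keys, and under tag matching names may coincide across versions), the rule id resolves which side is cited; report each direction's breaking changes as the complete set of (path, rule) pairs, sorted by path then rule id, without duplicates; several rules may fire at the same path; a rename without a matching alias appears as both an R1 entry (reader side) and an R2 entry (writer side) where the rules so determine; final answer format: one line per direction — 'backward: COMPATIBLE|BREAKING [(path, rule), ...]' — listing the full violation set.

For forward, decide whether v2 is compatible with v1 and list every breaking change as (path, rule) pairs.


forward: COMPATIBLE []

arrows below run writer -> reader for Ticket
forward for Ticket (reader v1, writer v2):
  tags has no writer counterpart
  age has no writer counterpart
  bytes -> bytes, writer required: signature aligns to signature
  int64 -> int64, writer required: zip aligns to zip
  bytes -> bytes, writer required: blob aligns to blob
  int32 -> int32, writer required: quantity aligns to quantity
  writer version: unknown to reader
  writer checksum: unknown to reader
  => forward verdict for Ticket: COMPATIBLE, no violations
the other Ticket changes do not affect what is asked:
  removed field tags from record Ticket (its key "tags" joins the reserved list) -> no rule fires on it in Ticket's dialect; the asked verdict holds
  added field checksum to record Ticket: optional bytes, tag 30 (in v2 it sits immediately before signature) -> no rule fires on it in Ticket's dialect; the asked verdict holds
  renamed field age to version in record Ticket (alias age declared on the renamed field) -> no rule fires on it in Ticket's dialect; the asked verdict holds


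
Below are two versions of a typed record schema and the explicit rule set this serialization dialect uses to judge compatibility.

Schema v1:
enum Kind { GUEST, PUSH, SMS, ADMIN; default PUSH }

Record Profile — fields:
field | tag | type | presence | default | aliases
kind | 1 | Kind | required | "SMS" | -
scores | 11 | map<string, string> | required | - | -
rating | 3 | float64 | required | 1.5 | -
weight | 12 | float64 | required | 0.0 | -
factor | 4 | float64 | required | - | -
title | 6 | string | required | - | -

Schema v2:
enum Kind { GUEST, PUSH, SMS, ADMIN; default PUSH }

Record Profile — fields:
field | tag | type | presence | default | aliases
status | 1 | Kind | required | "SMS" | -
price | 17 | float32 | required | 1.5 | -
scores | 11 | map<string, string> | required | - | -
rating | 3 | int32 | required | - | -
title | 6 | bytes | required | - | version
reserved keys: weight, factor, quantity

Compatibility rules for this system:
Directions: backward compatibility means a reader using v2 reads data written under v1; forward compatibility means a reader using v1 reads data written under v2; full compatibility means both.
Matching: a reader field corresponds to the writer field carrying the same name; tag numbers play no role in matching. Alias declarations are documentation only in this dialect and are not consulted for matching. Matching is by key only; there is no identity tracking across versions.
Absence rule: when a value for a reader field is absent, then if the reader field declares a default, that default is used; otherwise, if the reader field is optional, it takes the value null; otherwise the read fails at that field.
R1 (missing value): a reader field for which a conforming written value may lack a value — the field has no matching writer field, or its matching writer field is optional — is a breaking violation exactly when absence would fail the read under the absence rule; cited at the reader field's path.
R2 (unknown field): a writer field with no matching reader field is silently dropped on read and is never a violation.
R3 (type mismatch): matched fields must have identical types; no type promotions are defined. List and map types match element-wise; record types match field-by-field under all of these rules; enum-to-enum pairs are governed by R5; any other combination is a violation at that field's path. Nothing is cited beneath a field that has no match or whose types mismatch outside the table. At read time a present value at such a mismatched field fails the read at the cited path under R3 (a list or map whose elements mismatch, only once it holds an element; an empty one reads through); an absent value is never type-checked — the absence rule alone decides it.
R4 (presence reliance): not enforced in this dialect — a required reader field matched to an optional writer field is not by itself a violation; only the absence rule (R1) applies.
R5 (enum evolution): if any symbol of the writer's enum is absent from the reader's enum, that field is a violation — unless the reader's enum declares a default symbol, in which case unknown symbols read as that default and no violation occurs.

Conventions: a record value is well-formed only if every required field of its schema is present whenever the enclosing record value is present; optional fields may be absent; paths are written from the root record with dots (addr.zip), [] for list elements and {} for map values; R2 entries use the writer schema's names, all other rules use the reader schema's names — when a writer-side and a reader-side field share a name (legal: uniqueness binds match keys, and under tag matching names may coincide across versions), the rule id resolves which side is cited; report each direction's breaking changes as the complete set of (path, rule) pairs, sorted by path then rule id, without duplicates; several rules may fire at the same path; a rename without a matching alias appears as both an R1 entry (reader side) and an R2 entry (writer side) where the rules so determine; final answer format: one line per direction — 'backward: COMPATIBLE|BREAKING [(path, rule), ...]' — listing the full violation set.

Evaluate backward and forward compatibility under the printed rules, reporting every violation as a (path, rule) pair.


the writer's type comes first in each Profile pair
checking backward for Profile: reader v2 against writer v1:
  no writer field matches reader status
  no writer field matches reader price
  scores: paired with writer scores (map<string, string> -> map<string, string>; writer required)
  rating: paired with writer rating (float64 -> int32; writer required)
  title: paired with writer title (string -> bytes; writer required)
  writer field kind has no reader counterpart
  writer field weight has no reader counterpart
  writer field factor has no reader counterpart
  violation R3 at rating
  violation R3 at title
  backward on Profile therefore BREAKING (2)
checking forward for Profile: reader v1 against writer v2:
  no writer field matches reader kind
  scores: paired with writer scores (map<string, string> -> map<string, string>; writer required)
  rating: paired with writer rating (int32 -> float64; writer required)
  no writer field matches reader weight
  no writer field matches reader factor
  title: paired with writer title (bytes -> string; writer required)
  writer field status has no reader counterpart
  writer field price has no reader counterpart
  violation R1 at factor
  violation R3 at rating
  violation R3 at title
  forward on Profile therefore BREAKING (3)

backward: BREAKING [(rating, R3), (title, R3)]; forward: BREAKING [(factor, R1), (rating, R3), (title, R3)]


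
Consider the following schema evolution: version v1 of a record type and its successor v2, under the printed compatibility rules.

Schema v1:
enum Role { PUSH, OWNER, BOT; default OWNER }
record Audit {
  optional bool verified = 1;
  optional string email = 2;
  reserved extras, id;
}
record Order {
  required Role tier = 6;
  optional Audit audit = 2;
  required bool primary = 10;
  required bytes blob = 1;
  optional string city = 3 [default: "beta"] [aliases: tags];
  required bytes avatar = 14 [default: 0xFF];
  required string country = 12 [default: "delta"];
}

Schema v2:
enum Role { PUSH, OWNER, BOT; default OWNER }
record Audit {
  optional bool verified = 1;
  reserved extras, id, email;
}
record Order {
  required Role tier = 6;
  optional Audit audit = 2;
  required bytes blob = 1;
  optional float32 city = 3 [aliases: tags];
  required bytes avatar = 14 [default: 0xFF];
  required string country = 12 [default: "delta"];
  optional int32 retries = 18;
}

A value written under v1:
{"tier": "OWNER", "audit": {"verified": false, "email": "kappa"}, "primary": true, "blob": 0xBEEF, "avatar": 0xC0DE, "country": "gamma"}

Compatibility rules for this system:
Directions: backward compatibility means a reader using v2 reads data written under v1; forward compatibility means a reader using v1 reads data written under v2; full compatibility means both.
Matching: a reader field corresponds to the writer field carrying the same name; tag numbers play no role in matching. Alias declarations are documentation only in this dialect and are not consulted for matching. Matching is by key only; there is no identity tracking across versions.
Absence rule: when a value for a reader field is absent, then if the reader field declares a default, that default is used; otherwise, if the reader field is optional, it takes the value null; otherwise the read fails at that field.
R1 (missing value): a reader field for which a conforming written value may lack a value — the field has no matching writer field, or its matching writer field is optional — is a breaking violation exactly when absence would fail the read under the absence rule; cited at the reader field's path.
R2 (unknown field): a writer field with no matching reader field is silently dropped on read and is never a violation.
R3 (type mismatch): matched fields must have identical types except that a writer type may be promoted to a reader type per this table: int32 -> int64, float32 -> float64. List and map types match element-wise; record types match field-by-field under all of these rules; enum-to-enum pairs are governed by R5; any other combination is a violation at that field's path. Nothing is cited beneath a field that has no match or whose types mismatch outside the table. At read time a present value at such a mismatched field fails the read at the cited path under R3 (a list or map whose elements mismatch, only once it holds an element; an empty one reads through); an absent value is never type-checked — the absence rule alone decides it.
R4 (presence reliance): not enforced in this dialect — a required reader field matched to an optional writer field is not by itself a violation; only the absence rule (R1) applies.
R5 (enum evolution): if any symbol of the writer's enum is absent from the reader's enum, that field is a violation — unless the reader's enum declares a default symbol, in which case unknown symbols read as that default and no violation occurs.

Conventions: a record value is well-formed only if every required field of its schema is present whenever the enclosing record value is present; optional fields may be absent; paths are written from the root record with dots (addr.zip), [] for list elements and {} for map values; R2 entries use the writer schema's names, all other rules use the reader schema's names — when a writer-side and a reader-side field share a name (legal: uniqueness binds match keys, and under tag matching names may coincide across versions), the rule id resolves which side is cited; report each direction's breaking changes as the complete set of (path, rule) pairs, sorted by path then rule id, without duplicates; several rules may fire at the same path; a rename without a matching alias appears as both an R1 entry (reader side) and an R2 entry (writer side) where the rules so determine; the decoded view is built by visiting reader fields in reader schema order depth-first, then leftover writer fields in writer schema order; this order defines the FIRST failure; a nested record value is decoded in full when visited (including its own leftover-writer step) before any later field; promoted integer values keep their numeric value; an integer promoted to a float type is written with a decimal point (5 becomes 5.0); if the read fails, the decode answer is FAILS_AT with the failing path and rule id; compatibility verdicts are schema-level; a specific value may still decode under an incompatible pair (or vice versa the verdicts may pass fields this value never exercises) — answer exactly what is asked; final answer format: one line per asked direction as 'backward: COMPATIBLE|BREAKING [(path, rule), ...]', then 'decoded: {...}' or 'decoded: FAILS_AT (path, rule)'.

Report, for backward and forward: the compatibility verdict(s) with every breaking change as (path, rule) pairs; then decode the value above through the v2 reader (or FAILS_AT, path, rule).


backward: BREAKING [(city, R3)]; forward: BREAKING [(city, R3), (primary, R1)]; decoded: {"tier": "OWNER", "audit": {"verified": false}, "blob": 0xBEEF, "city": null, "avatar": 0xC0DE, "country": "gamma", "retries": null}

each type pair in Order: writer, then reader
checking backward for Order: reader v2 against writer v1:
  tier <- tier (Role -> Role, writer required)
  audit <- audit (Audit -> Audit, writer optional)
  blob <- blob (bytes -> bytes, writer required)
  city <- city (string -> float32, writer optional)
  avatar <- avatar (bytes -> bytes, writer required)
  country <- country (string -> string, writer required)
  retries: no writer match
  leftover writer field: primary
  audit.verified <- audit.verified (bool -> bool, writer optional)
  leftover writer field: audit.email
  violation R3 at city
  => backward: BREAKING (1)
checking forward for Order: reader v1 against writer v2:
  tier <- tier (Role -> Role, writer required)
  audit <- audit (Audit -> Audit, writer optional)
  primary: no writer match
  blob <- blob (bytes -> bytes, writer required)
  city <- city (float32 -> string, writer optional)
  avatar <- avatar (bytes -> bytes, writer required)
  country <- country (string -> string, writer required)
  leftover writer field: retries
  audit.verified <- audit.verified (bool -> bool, writer optional)
  audit.email: no writer match
  violation R3 at city
  violation R1 at primary
  => forward: BREAKING (2)
decode walk for Order under reader schema v2:
  tier := "OWNER"
  audit.verified := false
  writer audit.email: unmatched, discarded
  blob := 0xBEEF
  city := null (not supplied -> null)
  avatar := 0xC0DE
  country := "gamma"
  retries := null (not supplied -> null)
  writer primary: unmatched, discarded
  => decoded: {"tier": "OWNER", "audit": {"verified": false}, "blob": 0xBEEF, "city": null, "avatar": 0xC0DE, "country": "gamma", "retries": null}


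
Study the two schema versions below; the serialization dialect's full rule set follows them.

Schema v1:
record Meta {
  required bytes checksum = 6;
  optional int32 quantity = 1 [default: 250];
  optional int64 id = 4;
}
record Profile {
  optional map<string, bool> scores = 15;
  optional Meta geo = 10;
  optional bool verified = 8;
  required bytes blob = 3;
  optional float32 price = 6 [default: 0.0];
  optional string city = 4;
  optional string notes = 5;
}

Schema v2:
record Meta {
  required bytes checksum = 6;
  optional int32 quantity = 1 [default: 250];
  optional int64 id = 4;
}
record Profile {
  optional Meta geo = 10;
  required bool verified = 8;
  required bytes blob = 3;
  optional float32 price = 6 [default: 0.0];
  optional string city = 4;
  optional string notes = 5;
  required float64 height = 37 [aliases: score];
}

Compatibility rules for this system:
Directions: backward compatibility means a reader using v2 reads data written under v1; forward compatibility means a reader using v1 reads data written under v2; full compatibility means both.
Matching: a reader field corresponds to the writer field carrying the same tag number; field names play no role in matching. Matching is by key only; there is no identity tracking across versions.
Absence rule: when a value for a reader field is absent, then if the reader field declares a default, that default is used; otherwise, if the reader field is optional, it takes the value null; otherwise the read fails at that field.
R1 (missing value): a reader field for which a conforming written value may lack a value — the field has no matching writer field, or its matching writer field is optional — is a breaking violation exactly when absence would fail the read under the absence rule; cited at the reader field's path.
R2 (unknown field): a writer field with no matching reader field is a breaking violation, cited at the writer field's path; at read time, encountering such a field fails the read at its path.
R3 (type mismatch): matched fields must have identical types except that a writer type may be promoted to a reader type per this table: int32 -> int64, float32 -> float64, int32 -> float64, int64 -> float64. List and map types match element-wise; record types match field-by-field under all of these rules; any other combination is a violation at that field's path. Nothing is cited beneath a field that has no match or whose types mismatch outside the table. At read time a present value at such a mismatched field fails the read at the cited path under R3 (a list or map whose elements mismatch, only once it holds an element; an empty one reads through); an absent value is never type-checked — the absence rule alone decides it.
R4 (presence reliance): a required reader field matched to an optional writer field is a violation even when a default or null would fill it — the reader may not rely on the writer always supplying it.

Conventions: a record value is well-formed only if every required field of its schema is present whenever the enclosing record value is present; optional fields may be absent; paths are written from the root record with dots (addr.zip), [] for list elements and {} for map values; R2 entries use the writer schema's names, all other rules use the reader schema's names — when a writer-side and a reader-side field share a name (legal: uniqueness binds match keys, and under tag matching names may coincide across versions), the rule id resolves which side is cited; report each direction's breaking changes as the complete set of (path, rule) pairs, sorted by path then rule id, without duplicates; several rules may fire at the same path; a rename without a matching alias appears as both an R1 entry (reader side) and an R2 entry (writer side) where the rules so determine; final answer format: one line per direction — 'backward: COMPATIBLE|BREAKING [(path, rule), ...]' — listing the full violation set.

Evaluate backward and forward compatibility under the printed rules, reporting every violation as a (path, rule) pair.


backward: BREAKING [(height, R1), (scores, R2), (verified, R1), (verified, R4)]; forward: BREAKING [(height, R2)]

in Profile below, arrows point writer -> reader
backward pass over Profile, reader schema v2, writer schema v1:
  writer optional, Meta -> Meta: reader geo maps from writer geo
  writer optional, bool -> bool: reader verified maps from writer verified
  writer required, bytes -> bytes: reader blob maps from writer blob
  writer optional, float32 -> float32: reader price maps from writer price
  writer optional, string -> string: reader city maps from writer city
  writer optional, string -> string: reader notes maps from writer notes
  no writer field matches reader height
  writer scores: unknown to reader
  writer required, bytes -> bytes: reader geo.checksum maps from writer geo.checksum
  writer optional, int32 -> int32: reader geo.quantity maps from writer geo.quantity
  writer optional, int64 -> int64: reader geo.id maps from writer geo.id
  breaking: (height, R1)
  breaking: (scores, R2)
  breaking: (verified, R1)
  breaking: (verified, R4)
  => 4 violation(s): backward is BREAKING for Profile
forward pass over Profile, reader schema v1, writer schema v2:
  no writer field matches reader scores
  writer optional, Meta -> Meta: reader geo maps from writer geo
  writer required, bool -> bool: reader verified maps from writer verified
  writer required, bytes -> bytes: reader blob maps from writer blob
  writer optional, float32 -> float32: reader price maps from writer price
  writer optional, string -> string: reader city maps from writer city
  writer optional, string -> string: reader notes maps from writer notes
  writer height: unknown to reader
  writer required, bytes -> bytes: reader geo.checksum maps from writer geo.checksum
  writer optional, int32 -> int32: reader geo.quantity maps from writer geo.quantity
  writer optional, int64 -> int64: reader geo.id maps from writer geo.id
  breaking: (height, R2)
  => 1 violation(s): forward is BREAKING for Profile


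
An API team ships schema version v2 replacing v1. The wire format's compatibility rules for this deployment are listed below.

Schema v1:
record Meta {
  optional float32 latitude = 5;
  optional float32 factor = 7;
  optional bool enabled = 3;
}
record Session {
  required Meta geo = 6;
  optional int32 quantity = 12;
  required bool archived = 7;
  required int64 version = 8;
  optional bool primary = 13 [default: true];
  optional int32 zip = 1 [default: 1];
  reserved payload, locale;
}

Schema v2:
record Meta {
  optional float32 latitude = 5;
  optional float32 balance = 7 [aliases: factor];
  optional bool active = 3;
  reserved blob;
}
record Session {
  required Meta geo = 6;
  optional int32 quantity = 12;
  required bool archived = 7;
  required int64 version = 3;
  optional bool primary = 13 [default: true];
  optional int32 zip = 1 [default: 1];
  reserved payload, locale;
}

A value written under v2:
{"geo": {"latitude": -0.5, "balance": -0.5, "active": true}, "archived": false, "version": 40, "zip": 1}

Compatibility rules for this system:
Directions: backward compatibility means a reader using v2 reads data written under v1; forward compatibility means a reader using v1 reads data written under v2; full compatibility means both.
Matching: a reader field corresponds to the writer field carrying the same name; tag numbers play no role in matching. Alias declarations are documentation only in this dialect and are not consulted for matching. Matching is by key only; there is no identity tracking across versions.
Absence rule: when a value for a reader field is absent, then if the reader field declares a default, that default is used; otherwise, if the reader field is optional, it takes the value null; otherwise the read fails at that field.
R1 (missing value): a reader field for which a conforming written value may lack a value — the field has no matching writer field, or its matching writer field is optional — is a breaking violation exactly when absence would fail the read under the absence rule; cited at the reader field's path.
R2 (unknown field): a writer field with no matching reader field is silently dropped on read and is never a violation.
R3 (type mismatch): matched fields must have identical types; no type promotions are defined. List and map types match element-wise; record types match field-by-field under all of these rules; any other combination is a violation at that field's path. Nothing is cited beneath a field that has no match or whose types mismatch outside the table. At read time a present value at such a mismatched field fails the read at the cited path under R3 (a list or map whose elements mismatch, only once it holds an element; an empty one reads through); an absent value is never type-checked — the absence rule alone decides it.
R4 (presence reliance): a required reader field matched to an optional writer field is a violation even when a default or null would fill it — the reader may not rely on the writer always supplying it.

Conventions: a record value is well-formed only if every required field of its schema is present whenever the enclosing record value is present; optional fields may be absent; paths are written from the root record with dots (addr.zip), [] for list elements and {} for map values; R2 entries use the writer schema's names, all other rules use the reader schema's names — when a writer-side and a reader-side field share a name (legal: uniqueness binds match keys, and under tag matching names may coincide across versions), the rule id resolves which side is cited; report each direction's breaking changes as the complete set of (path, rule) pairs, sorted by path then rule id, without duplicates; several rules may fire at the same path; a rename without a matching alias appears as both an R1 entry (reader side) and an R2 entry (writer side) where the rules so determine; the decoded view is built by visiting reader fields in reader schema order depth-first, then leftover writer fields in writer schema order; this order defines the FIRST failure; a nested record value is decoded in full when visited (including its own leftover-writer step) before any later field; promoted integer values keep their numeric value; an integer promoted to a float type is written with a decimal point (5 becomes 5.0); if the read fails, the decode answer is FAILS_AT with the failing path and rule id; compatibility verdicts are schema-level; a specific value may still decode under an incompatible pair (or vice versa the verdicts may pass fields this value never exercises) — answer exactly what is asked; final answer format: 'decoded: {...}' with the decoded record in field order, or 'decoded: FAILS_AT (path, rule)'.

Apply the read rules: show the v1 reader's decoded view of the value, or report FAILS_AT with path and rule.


arrows below run writer -> reader for Session
decoding the Session value with the v1 reader:
  geo.latitude := -0.5
  geo.factor := null (missing; optional => null)
  geo.enabled := null (missing; optional => null)
  writer geo.balance: no reader field; dropped
  writer geo.active: no reader field; dropped
  quantity := null (missing; optional => null)
  archived := false
  version := 40
  primary := true (missing; default applied)
  zip := 1
  => decoded: {"geo": {"latitude": -0.5, "factor": null, "enabled": null}, "quantity": null, "archived": false, "version": 40, "primary": true, "zip": 1}
ruling out the remaining Session differences:
  field version in record Session: tag 8 changed to 3 -> no rule fires on it and the decoded Session view is identical with or without it

decoded: {"geo": {"latitude": -0.5, "factor": null, "enabled": null}, "quantity": null, "archived": false, "version": 40, "primary": true, "zip": 1}
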